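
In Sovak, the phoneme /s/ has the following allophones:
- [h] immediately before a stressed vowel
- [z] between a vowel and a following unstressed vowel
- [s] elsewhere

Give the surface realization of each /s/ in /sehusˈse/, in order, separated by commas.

Occurrence 1 (position 1): no conditioning environment matches → elsewhere allophone [s].
Occurrence 2 (position 5): no conditioning environment matches → elsewhere allophone [s].
Occurrence 3 (position 6): immediately before a stressed vowel → [h].

[s], [s], [h]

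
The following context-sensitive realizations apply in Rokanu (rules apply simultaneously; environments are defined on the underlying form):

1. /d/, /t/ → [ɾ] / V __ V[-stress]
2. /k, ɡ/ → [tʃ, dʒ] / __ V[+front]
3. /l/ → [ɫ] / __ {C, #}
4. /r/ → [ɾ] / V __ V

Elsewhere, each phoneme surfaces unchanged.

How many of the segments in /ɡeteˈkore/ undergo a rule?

3

Segments that undergo a rule: /ɡ/ → [dʒ] (rule 2); /t/ → [ɾ] (rule 1); /r/ → [ɾ] (rule 4).
All other segments surface unchanged.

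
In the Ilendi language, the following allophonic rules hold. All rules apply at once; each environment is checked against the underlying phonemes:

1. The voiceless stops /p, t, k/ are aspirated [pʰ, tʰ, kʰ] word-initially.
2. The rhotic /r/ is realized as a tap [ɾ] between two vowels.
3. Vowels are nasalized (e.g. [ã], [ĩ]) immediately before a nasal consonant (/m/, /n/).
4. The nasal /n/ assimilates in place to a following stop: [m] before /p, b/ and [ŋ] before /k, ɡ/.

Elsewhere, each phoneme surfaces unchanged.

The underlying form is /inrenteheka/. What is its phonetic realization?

/i/ — word-initial, before a nasal consonant — surfaces as [ĩ] (rule 3).
/n/ (between /i/ and /r/): rule 4 targets it, but not before a labial or velar stop → unchanged [n].
/r/ — between /n/ and /e/; rule 2 does not apply here → [r].
/e/ — between /r/ and /n/, before a nasal consonant — surfaces as [ẽ] (rule 3).
/n/ — between /e/ and /t/; rule 4 does not apply here → [n].
/t/ (between /n/ and /e/): rule 1 targets it, but not word-initially → unchanged [t].
/e/ (between /t/ and /h/): rule 3 targets it, but not before a nasal consonant → unchanged [e].
/h/ stays [h].
/e/ — between /h/ and /k/; rule 3 does not apply here → [e].
/k/ (between /e/ and /a/): rule 1 targets it, but not word-initially → unchanged [k].
/a/ (word-final) is in the target of rule 3 but the environment (before a nasal consonant) is not met → [a].

[ĩnrẽnteheka]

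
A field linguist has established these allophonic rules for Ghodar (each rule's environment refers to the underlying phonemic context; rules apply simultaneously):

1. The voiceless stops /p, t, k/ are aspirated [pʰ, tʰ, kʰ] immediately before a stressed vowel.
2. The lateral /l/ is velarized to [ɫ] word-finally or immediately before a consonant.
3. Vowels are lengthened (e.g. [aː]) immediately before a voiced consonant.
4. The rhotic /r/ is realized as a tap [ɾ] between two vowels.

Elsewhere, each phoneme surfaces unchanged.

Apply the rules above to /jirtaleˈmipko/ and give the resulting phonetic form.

[jiːrtaːleːˈmipko]

/j/ (word-initial) is unaffected → [j].
/i/ meets the environment for rule 3 (before a voiced consonant) → [iː].
/r/ (between /i/ and /t/) fails the environment for rule 4, so it stays [r].
/t/ (between /r/ and /a/) is in the target of rule 1 but the environment (immediately before a stressed vowel) is not met → [t].
Rule 3 applies to /a/ (between /t/ and /l/: before a voiced consonant) → [aː].
/l/ (between /a/ and /e/) fails the environment for rule 2, so it stays [l].
/e/ (between /l/ and /m/) occurs before a voiced consonant → [eː] by rule 3.
/m/ (between /e/ and /i/) is unaffected → [m].
/i/ (between /m/ and /p/) fails the environment for rule 3, so it stays [i].
/p/ (between /i/ and /k/): rule 1 targets it, but not immediately before a stressed vowel → unchanged [p].
/k/ — between /p/ and /o/; rule 1 does not apply here → [k].
/o/ (word-final) fails the environment for rule 3, so it stays [o].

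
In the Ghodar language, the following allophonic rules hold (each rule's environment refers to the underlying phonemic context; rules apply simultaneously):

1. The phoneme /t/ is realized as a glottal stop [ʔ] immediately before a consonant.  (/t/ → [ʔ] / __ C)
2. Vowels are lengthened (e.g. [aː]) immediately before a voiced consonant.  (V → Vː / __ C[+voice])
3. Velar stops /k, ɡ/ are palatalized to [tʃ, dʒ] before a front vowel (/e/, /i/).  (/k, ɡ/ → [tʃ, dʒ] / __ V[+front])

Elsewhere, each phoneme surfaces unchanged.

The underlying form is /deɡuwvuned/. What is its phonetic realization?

/d/ (word-initial): no rule targets it → [d].
Rule 2 applies to /e/ (between /d/ and /ɡ/: before a voiced consonant) → [eː].
/ɡ/ (between /e/ and /u/) fails the environment for rule 3, so it stays [ɡ].
/u/ — between /ɡ/ and /w/, before a voiced consonant — surfaces as [uː] (rule 2).
/w/ stays [w].
/v/ (between /w/ and /u/) is unaffected → [v].
/u/ meets the environment for rule 2 (before a voiced consonant) → [uː].
/n/ — not in any rule's target class → [n].
/e/ meets the environment for rule 2 (before a voiced consonant) → [eː].
/d/ — not in any rule's target class → [d].

[deːɡuːwvuːneːd]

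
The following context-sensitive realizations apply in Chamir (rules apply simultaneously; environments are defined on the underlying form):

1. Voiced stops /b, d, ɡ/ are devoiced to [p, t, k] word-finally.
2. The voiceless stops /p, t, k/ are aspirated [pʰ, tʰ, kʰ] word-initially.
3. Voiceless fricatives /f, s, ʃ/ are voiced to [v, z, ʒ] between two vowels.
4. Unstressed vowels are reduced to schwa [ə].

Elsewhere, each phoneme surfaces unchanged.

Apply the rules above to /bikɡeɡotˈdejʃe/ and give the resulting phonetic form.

[bəkɡəɡətˈdejʃə]

/b/ (word-initial) fails the environment for rule 1, so it stays [b].
Rule 4 applies to /i/ (between /b/ and /k/: in an unstressed syllable) → [ə].
/k/ (between /i/ and /ɡ/): rule 2 targets it, but not word-initially → unchanged [k].
/ɡ/ (between /k/ and /e/): rule 1 targets it, but not word-finally → unchanged [ɡ].
/e/ (between /ɡ/ and /ɡ/): in an unstressed syllable, so rule 4 applies → [ə].
/ɡ/ (between /e/ and /o/) fails the environment for rule 1, so it stays [ɡ].
/o/ (between /ɡ/ and /t/): in an unstressed syllable, so rule 4 applies → [ə].
/t/ (between /o/ and /d/): rule 2 targets it, but not word-initially → unchanged [t].
/d/ — between /t/ and /e/; rule 1 does not apply here → [d].
/e/ — between /d/ and /j/; rule 4 does not apply here → [e].
/ʃ/ (between /j/ and /e/): rule 3 targets it, but not between two vowels → unchanged [ʃ].
/e/ (word-final) occurs in an unstressed syllable → [ə] by rule 4.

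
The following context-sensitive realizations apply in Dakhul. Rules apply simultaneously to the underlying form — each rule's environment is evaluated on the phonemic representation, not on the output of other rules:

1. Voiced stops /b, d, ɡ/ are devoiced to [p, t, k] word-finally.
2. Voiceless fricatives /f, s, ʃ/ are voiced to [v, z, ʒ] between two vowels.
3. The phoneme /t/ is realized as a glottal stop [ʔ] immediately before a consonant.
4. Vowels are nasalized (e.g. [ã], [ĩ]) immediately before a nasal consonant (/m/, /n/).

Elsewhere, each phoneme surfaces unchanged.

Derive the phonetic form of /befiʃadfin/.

/b/ (word-initial) fails the environment for rule 1, so it stays [b].
/e/ (between /b/ and /f/): rule 4 targets it, but not before a nasal consonant → unchanged [e].
/f/ meets the environment for rule 2 (between two vowels) → [v].
/i/ (between /f/ and /ʃ/) fails the environment for rule 4, so it stays [i].
Rule 2 applies to /ʃ/ (between /i/ and /a/: between two vowels) → [ʒ].
/a/ (between /ʃ/ and /d/): rule 4 targets it, but not before a nasal consonant → unchanged [a].
/d/ — between /a/ and /f/; rule 1 does not apply here → [d].
/f/ (between /d/ and /i/) is in the target of rule 2 but the environment (between two vowels) is not met → [f].
/i/ — between /f/ and /n/, before a nasal consonant — surfaces as [ĩ] (rule 4).

[beviʒadfĩn]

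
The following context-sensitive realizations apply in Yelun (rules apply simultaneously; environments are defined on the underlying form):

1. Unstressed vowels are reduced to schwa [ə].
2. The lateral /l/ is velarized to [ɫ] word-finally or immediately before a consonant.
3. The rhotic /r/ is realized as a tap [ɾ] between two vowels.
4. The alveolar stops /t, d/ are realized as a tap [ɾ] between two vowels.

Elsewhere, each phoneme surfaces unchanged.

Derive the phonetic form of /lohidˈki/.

[ləhədˈki]

/l/ (word-initial) is in the target of rule 2 but the environment (word-finally or immediately before a consonant) is not met → [l].
Rule 1 applies to /o/ (between /l/ and /h/: in an unstressed syllable) → [ə].
/h/ — not in any rule's target class → [h].
Rule 1 applies to /i/ (between /h/ and /d/: in an unstressed syllable) → [ə].
/d/ (between /i/ and /k/) is in the target of rule 4 but the environment (between two vowels) is not met → [d].
/k/ (between /d/ and /i/) is unaffected → [k].
/i/ (word-final) is in the target of rule 1 but the environment (in an unstressed syllable) is not met → [i].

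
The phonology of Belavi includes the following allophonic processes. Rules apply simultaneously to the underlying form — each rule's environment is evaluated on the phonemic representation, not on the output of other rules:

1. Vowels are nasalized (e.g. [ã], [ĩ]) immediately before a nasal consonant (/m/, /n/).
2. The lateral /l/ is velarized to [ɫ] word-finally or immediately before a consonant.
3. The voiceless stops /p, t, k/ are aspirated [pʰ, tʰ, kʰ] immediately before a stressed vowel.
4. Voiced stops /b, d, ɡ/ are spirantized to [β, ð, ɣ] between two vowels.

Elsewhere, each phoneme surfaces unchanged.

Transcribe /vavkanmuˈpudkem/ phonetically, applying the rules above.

/v/ (word-initial): no rule targets it → [v].
/a/ (between /v/ and /v/) is in the target of rule 1 but the environment (before a nasal consonant) is not met → [a].
/v/ (between /a/ and /k/) is unaffected → [v].
/k/ (between /v/ and /a/) fails the environment for rule 3, so it stays [k].
/a/ (between /k/ and /n/): before a nasal consonant, so rule 1 applies → [ã].
/n/ (between /a/ and /m/): no rule targets it → [n].
/m/ stays [m].
/u/ (between /m/ and /p/) is in the target of rule 1 but the environment (before a nasal consonant) is not met → [u].
/p/ — between /u/ and /u/, immediately before a stressed vowel — surfaces as [pʰ] (rule 3).
/u/ (between /p/ and /d/) fails the environment for rule 1, so it stays [u].
/d/ (between /u/ and /k/) is in the target of rule 4 but the environment (between two vowels) is not met → [d].
/k/ — between /d/ and /e/; rule 3 does not apply here → [k].
/e/ (between /k/ and /m/) occurs before a nasal consonant → [ẽ] by rule 1.
/m/ — not in any rule's target class → [m].

[vavkãnmuˈpʰudkẽm]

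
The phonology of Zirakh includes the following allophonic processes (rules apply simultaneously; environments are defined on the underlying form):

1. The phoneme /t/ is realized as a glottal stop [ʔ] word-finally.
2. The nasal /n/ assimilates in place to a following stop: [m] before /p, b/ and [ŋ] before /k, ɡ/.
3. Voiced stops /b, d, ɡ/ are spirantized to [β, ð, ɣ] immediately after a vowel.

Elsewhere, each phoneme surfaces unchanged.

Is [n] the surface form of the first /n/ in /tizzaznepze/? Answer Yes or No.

/n/ (between /z/ and /e/) fails the environment for rule 2, so it stays [n].
The actual realization is [n], which matches [n].

Yes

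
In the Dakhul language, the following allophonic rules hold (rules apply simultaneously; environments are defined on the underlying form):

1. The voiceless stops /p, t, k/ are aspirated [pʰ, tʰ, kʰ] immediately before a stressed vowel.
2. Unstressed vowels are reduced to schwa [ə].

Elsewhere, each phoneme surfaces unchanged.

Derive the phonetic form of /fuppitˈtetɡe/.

[fəppətˈtʰetɡə]

/f/ — not in any rule's target class → [f].
/u/ (between /f/ and /p/) occurs in an unstressed syllable → [ə] by rule 2.
/p/ (between /u/ and /p/): rule 1 targets it, but not immediately before a stressed vowel → unchanged [p].
/p/ (between /p/ and /i/) fails the environment for rule 1, so it stays [p].
/i/ — between /p/ and /t/, in an unstressed syllable — surfaces as [ə] (rule 2).
/t/ (between /i/ and /t/) fails the environment for rule 1, so it stays [t].
/t/ (between /t/ and /e/) occurs immediately before a stressed vowel → [tʰ] by rule 1.
/e/ (between /t/ and /t/): rule 2 targets it, but not in an unstressed syllable → unchanged [e].
/t/ (between /e/ and /ɡ/) is in the target of rule 1 but the environment (immediately before a stressed vowel) is not met → [t].
/ɡ/ (between /t/ and /e/) is unaffected → [ɡ].
/e/ — word-final, in an unstressed syllable — surfaces as [ə] (rule 2).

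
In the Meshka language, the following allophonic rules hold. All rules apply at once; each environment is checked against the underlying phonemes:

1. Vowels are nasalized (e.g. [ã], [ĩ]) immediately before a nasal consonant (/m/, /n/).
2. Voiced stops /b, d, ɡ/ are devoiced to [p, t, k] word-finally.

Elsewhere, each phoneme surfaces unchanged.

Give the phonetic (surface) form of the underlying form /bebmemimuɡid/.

/b/ (word-initial): rule 2 targets it, but not word-finally → unchanged [b].
/e/ (between /b/ and /b/) fails the environment for rule 1, so it stays [e].
/b/ (between /e/ and /m/): rule 2 targets it, but not word-finally → unchanged [b].
/e/ (between /m/ and /m/): before a nasal consonant, so rule 1 applies → [ẽ].
/i/ (between /m/ and /m/): before a nasal consonant, so rule 1 applies → [ĩ].
/u/ — between /m/ and /ɡ/; rule 1 does not apply here → [u].
/ɡ/ (between /u/ and /i/): rule 2 targets it, but not word-finally → unchanged [ɡ].
/i/ (between /ɡ/ and /d/): rule 1 targets it, but not before a nasal consonant → unchanged [i].
/d/ — word-final, word-finally — surfaces as [t] (rule 2).

[bebmẽmĩmuɡit]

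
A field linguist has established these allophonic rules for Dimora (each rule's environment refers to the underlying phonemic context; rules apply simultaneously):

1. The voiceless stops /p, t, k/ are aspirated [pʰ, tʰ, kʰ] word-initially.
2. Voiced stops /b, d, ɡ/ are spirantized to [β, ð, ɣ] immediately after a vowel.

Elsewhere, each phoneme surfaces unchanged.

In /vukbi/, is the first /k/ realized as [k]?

Yes

/k/ (between /u/ and /b/): rule 1 targets it, but not word-initially → unchanged [k].
The actual realization is [k], which matches [k].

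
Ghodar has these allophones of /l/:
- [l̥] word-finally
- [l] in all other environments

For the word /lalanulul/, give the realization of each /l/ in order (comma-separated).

Occurrence 1 (position 1): no conditioning environment matches → elsewhere allophone [l].
Occurrence 2 (position 3): no conditioning environment matches → elsewhere allophone [l].
Occurrence 3 (position 7): no conditioning environment matches → elsewhere allophone [l].
Occurrence 4 (position 9): word-finally → [l̥].

[l], [l], [l], [l̥]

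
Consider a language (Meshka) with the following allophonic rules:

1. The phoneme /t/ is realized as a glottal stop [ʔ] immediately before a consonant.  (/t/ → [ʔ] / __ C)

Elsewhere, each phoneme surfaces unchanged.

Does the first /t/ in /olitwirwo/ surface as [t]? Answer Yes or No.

No

Rule 1 applies to /t/ (between /i/ and /w/: immediately before a consonant) → [ʔ].
The actual realization is [ʔ], not [t].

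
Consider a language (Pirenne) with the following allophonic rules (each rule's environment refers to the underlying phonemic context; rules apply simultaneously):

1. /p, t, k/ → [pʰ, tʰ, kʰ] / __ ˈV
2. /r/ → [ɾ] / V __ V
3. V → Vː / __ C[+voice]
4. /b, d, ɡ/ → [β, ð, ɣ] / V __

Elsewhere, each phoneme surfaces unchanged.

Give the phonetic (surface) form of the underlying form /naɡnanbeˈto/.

/n/ stays [n].
/a/ meets the environment for rule 3 (before a voiced consonant) → [aː].
Rule 4 applies to /ɡ/ (between /a/ and /n/: immediately after a vowel) → [ɣ].
/n/ — not in any rule's target class → [n].
/a/ — between /n/ and /n/, before a voiced consonant — surfaces as [aː] (rule 3).
/n/ stays [n].
/b/ (between /n/ and /e/): rule 4 targets it, but not immediately after a vowel → unchanged [b].
/e/ (between /b/ and /t/) is in the target of rule 3 but the environment (before a voiced consonant) is not met → [e].
/t/ meets the environment for rule 1 (immediately before a stressed vowel) → [tʰ].
/o/ — word-final; rule 3 does not apply here → [o].

[naːɣnaːnbeˈtʰo]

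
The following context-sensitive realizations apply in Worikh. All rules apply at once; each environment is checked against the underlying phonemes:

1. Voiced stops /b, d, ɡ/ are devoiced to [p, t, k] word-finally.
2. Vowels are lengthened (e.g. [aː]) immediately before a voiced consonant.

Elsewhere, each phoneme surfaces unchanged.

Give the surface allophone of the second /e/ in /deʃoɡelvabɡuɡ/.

/e/ — between /ɡ/ and /l/, before a voiced consonant — surfaces as [eː] (rule 2).

[eː]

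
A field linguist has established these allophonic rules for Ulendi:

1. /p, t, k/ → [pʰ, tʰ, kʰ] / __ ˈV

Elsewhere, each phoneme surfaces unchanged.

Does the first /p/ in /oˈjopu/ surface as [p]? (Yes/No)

Yes

/p/ (between /o/ and /u/) fails the environment for rule 1, so it stays [p].
The actual realization is [p], which matches [p].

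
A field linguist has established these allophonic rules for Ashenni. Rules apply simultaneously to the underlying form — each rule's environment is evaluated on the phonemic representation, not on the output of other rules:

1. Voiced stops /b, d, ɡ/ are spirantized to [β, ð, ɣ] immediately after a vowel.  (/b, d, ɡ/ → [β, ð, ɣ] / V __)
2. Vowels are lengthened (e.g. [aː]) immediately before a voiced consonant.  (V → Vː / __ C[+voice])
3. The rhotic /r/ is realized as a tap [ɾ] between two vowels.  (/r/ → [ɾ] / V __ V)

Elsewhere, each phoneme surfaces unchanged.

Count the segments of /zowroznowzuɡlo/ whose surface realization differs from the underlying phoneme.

5

Segments that undergo a rule: /o/ → [oː] (rule 2); /o/ → [oː] (rule 2); /o/ → [oː] (rule 2); /u/ → [uː] (rule 2); /ɡ/ → [ɣ] (rule 1).
All other segments surface unchanged.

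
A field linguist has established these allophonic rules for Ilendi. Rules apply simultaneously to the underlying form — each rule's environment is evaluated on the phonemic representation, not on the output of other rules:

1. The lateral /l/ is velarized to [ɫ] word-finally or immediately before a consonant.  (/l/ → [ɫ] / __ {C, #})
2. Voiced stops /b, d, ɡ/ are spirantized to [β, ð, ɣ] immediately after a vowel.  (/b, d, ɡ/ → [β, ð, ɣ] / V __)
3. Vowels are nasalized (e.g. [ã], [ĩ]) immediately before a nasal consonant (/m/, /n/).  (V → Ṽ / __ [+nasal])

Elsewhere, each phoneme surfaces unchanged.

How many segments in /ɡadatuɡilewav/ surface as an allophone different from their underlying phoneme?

2

Segments that undergo a rule: /d/ → [ð] (rule 2); /ɡ/ → [ɣ] (rule 2).
All other segments surface unchanged.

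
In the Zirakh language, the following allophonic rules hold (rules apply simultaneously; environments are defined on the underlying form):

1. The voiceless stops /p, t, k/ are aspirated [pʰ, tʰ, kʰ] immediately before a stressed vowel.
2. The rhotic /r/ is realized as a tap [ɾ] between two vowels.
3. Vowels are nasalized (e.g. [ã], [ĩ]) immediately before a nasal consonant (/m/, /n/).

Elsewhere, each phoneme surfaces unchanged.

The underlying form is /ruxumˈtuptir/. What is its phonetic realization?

/r/ (word-initial): rule 2 targets it, but not between two vowels → unchanged [r].
/u/ (between /r/ and /x/) fails the environment for rule 3, so it stays [u].
/x/ (between /u/ and /u/): no rule targets it → [x].
Rule 3 applies to /u/ (between /x/ and /m/: before a nasal consonant) → [ũ].
/m/ (between /u/ and /t/) is unaffected → [m].
/t/ (between /m/ and /u/): immediately before a stressed vowel, so rule 1 applies → [tʰ].
/u/ (between /t/ and /p/) is in the target of rule 3 but the environment (before a nasal consonant) is not met → [u].
/p/ (between /u/ and /t/): rule 1 targets it, but not immediately before a stressed vowel → unchanged [p].
/t/ (between /p/ and /i/): rule 1 targets it, but not immediately before a stressed vowel → unchanged [t].
/i/ (between /t/ and /r/) fails the environment for rule 3, so it stays [i].
/r/ (word-final): rule 2 targets it, but not between two vowels → unchanged [r].

[ruxũmˈtʰuptir]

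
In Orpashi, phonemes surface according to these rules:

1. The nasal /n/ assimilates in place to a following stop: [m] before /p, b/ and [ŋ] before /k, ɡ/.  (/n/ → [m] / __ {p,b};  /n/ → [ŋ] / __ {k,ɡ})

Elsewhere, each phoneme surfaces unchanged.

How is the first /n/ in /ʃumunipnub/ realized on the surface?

/n/ (between /u/ and /i/): rule 1 targets it, but not before a labial or velar stop → unchanged [n].

[n]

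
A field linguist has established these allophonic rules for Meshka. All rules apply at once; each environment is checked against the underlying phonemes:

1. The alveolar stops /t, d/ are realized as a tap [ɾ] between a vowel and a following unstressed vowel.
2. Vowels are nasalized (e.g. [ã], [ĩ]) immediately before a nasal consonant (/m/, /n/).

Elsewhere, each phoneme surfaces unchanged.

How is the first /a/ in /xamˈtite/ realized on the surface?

/a/ (between /x/ and /m/) occurs before a nasal consonant → [ã] by rule 2.

[ã]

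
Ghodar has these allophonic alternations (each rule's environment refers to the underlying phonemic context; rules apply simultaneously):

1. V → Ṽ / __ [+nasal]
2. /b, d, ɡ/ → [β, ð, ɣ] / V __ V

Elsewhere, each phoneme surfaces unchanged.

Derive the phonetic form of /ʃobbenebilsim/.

[ʃobbẽneβilsĩm]

/ʃ/ stays [ʃ].
/o/ (between /ʃ/ and /b/) fails the environment for rule 1, so it stays [o].
/b/ (between /o/ and /b/) fails the environment for rule 2, so it stays [b].
/b/ (between /b/ and /e/): rule 2 targets it, but not between two vowels → unchanged [b].
Rule 1 applies to /e/ (between /b/ and /n/: before a nasal consonant) → [ẽ].
/n/ stays [n].
/e/ (between /n/ and /b/) is in the target of rule 1 but the environment (before a nasal consonant) is not met → [e].
/b/ — between /e/ and /i/, between two vowels — surfaces as [β] (rule 2).
/i/ (between /b/ and /l/) fails the environment for rule 1, so it stays [i].
/l/ stays [l].
/s/ — not in any rule's target class → [s].
/i/ (between /s/ and /m/) occurs before a nasal consonant → [ĩ] by rule 1.
/m/ stays [m].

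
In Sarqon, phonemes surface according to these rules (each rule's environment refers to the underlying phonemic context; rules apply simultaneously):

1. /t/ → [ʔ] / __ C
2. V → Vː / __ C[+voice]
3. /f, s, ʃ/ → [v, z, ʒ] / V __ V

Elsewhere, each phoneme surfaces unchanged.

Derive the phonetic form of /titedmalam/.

[titeːdmaːlaːm]

/t/ (word-initial) is in the target of rule 1 but the environment (immediately before a consonant) is not met → [t].
/i/ (between /t/ and /t/) is in the target of rule 2 but the environment (before a voiced consonant) is not met → [i].
/t/ (between /i/ and /e/): rule 1 targets it, but not immediately before a consonant → unchanged [t].
Rule 2 applies to /e/ (between /t/ and /d/: before a voiced consonant) → [eː].
/d/ (between /e/ and /m/) is unaffected → [d].
/m/ stays [m].
/a/ meets the environment for rule 2 (before a voiced consonant) → [aː].
/l/ stays [l].
/a/ meets the environment for rule 2 (before a voiced consonant) → [aː].
/m/ stays [m].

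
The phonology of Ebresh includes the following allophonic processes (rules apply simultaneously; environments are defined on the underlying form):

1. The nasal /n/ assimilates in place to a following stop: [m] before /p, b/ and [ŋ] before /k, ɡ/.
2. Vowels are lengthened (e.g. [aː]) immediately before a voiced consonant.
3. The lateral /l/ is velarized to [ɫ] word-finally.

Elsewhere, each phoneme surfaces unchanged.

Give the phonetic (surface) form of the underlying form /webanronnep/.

/w/ — not in any rule's target class → [w].
Rule 2 applies to /e/ (between /w/ and /b/: before a voiced consonant) → [eː].
/b/ (between /e/ and /a/): no rule targets it → [b].
/a/ (between /b/ and /n/) occurs before a voiced consonant → [aː] by rule 2.
/n/ — between /a/ and /r/; rule 1 does not apply here → [n].
/r/ (between /n/ and /o/) is unaffected → [r].
/o/ (between /r/ and /n/): before a voiced consonant, so rule 2 applies → [oː].
/n/ — between /o/ and /n/; rule 1 does not apply here → [n].
/n/ — between /n/ and /e/; rule 1 does not apply here → [n].
/e/ — between /n/ and /p/; rule 2 does not apply here → [e].
/p/ (word-final): no rule targets it → [p].

[weːbaːnroːnnep]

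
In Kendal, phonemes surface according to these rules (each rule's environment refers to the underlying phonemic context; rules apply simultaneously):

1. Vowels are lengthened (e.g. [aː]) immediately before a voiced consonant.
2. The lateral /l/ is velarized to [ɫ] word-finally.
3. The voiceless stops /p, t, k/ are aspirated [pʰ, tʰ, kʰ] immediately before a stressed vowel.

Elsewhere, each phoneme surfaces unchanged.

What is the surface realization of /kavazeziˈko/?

/k/ (word-initial) fails the environment for rule 3, so it stays [k].
/a/ (between /k/ and /v/): before a voiced consonant, so rule 1 applies → [aː].
/v/ (between /a/ and /a/): no rule targets it → [v].
/a/ meets the environment for rule 1 (before a voiced consonant) → [aː].
/z/ stays [z].
/e/ (between /z/ and /z/): before a voiced consonant, so rule 1 applies → [eː].
/z/ stays [z].
/i/ (between /z/ and /k/): rule 1 targets it, but not before a voiced consonant → unchanged [i].
Rule 3 applies to /k/ (between /i/ and /o/: immediately before a stressed vowel) → [kʰ].
/o/ (word-final) fails the environment for rule 1, so it stays [o].

[kaːvaːzeːziˈkʰo]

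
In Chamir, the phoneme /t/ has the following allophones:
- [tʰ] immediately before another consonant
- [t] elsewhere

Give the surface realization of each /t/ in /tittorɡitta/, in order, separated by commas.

[t], [tʰ], [t], [tʰ], [t]

Occurrence 1 (position 1): no conditioning environment matches → elsewhere allophone [t].
Occurrence 2 (position 3): immediately before another consonant → [tʰ].
Occurrence 3 (position 4): no conditioning environment matches → elsewhere allophone [t].
Occurrence 4 (position 9): immediately before another consonant → [tʰ].
Occurrence 5 (position 10): no conditioning environment matches → elsewhere allophone [t].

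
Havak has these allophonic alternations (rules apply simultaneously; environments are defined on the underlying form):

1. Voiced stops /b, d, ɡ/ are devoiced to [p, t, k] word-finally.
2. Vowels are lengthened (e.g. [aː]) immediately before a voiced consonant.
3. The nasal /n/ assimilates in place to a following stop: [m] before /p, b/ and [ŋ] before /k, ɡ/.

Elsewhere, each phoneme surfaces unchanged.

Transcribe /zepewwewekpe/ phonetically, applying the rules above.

/z/ — not in any rule's target class → [z].
/e/ (between /z/ and /p/): rule 2 targets it, but not before a voiced consonant → unchanged [e].
/p/ — not in any rule's target class → [p].
/e/ meets the environment for rule 2 (before a voiced consonant) → [eː].
/w/ stays [w].
/w/ (between /w/ and /e/) is unaffected → [w].
/e/ meets the environment for rule 2 (before a voiced consonant) → [eː].
/w/ stays [w].
/e/ (between /w/ and /k/) fails the environment for rule 2, so it stays [e].
/k/ stays [k].
/p/ (between /k/ and /e/): no rule targets it → [p].
/e/ (word-final): rule 2 targets it, but not before a voiced consonant → unchanged [e].

[zepeːwweːwekpe]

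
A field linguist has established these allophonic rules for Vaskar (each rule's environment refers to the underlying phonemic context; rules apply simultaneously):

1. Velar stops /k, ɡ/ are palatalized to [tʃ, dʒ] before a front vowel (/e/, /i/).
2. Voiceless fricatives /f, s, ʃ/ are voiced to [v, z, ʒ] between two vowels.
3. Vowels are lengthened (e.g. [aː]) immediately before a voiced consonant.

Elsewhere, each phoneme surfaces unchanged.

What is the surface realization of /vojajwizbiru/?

[voːjaːjwiːzbiːru]

/v/ stays [v].
/o/ (between /v/ and /j/) occurs before a voiced consonant → [oː] by rule 3.
/j/ — not in any rule's target class → [j].
/a/ meets the environment for rule 3 (before a voiced consonant) → [aː].
/j/ stays [j].
/w/ stays [w].
/i/ (between /w/ and /z/) occurs before a voiced consonant → [iː] by rule 3.
/z/ (between /i/ and /b/) is unaffected → [z].
/b/ (between /z/ and /i/) is unaffected → [b].
/i/ (between /b/ and /r/) occurs before a voiced consonant → [iː] by rule 3.
/r/ (between /i/ and /u/) is unaffected → [r].
/u/ (word-final) fails the environment for rule 3, so it stays [u].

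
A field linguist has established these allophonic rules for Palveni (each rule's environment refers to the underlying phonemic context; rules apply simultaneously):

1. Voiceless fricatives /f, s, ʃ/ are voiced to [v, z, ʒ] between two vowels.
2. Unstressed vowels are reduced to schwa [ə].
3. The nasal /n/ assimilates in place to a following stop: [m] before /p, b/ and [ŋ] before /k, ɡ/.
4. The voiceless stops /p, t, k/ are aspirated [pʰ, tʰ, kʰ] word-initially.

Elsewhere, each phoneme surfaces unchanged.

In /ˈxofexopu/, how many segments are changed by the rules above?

4

Segments that undergo a rule: /f/ → [v] (rule 1); /e/ → [ə] (rule 2); /o/ → [ə] (rule 2); /u/ → [ə] (rule 2).
All other segments surface unchanged.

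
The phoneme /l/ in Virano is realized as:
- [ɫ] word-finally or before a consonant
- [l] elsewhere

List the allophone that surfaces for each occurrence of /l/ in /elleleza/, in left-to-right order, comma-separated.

[ɫ], [l], [l]

Occurrence 1 (position 2): word-finally or before a consonant → [ɫ].
Occurrence 2 (position 3): no conditioning environment matches → elsewhere allophone [l].
Occurrence 3 (position 5): no conditioning environment matches → elsewhere allophone [l].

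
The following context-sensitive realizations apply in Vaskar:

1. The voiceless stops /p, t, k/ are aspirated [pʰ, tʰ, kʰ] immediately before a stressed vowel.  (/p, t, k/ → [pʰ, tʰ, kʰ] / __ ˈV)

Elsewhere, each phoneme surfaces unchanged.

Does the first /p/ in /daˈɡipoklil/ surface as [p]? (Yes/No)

/p/ — between /i/ and /o/; rule 1 does not apply here → [p].
The actual realization is [p], which matches [p].

Yes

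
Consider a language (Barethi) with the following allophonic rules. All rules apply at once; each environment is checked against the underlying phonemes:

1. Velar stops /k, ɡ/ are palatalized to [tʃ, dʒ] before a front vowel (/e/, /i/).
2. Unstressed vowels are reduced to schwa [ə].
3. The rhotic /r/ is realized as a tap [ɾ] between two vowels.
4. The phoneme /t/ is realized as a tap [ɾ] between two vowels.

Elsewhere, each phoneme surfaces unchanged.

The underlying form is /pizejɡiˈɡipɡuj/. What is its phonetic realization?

/p/ stays [p].
Rule 2 applies to /i/ (between /p/ and /z/: in an unstressed syllable) → [ə].
/z/ stays [z].
/e/ (between /z/ and /j/): in an unstressed syllable, so rule 2 applies → [ə].
/j/ (between /e/ and /ɡ/) is unaffected → [j].
/ɡ/ (between /j/ and /i/) occurs before a front vowel → [dʒ] by rule 1.
/i/ (between /ɡ/ and /ɡ/) occurs in an unstressed syllable → [ə] by rule 2.
Rule 1 applies to /ɡ/ (between /i/ and /i/: before a front vowel) → [dʒ].
/i/ (between /ɡ/ and /p/) is in the target of rule 2 but the environment (in an unstressed syllable) is not met → [i].
/p/ (between /i/ and /ɡ/): no rule targets it → [p].
/ɡ/ (between /p/ and /u/): rule 1 targets it, but not before a front vowel → unchanged [ɡ].
/u/ meets the environment for rule 2 (in an unstressed syllable) → [ə].
/j/ — not in any rule's target class → [j].

[pəzəjdʒəˈdʒipɡəj]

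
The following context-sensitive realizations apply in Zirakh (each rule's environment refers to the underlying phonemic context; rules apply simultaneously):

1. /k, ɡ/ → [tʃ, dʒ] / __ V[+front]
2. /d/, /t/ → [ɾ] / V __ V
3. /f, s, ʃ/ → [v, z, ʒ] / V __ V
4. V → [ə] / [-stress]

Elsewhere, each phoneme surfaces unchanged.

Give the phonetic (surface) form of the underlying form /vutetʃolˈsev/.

/u/ — between /v/ and /t/, in an unstressed syllable — surfaces as [ə] (rule 4).
/t/ (between /u/ and /e/) occurs between two vowels → [ɾ] by rule 2.
/e/ — between /t/ and /t/, in an unstressed syllable — surfaces as [ə] (rule 4).
/t/ — between /e/ and /ʃ/; rule 2 does not apply here → [t].
/ʃ/ — between /t/ and /o/; rule 3 does not apply here → [ʃ].
/o/ (between /ʃ/ and /l/) occurs in an unstressed syllable → [ə] by rule 4.
/s/ — between /l/ and /e/; rule 3 does not apply here → [s].
/e/ (between /s/ and /v/) is in the target of rule 4 but the environment (in an unstressed syllable) is not met → [e].

[vəɾətʃəlˈsev]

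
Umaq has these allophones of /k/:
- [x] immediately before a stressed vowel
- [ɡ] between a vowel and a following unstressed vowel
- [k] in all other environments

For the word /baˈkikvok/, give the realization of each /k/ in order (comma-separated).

Occurrence 1 (position 3): immediately before a stressed vowel → [x].
Occurrence 2 (position 5): no conditioning environment matches → elsewhere allophone [k].
Occurrence 3 (position 8): no conditioning environment matches → elsewhere allophone [k].

[x], [k], [k]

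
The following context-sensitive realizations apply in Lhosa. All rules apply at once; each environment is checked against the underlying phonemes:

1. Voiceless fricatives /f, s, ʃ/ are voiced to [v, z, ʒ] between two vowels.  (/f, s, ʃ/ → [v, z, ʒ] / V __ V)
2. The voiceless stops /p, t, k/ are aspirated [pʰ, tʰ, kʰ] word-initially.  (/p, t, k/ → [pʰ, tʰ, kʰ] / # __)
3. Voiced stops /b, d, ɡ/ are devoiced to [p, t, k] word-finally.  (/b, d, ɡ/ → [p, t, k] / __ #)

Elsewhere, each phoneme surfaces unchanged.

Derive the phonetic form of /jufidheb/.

[juvidhep]

/j/ (word-initial) is unaffected → [j].
/u/ (between /j/ and /f/) is unaffected → [u].
/f/ (between /u/ and /i/): between two vowels, so rule 1 applies → [v].
/i/ (between /f/ and /d/): no rule targets it → [i].
/d/ (between /i/ and /h/) fails the environment for rule 3, so it stays [d].
/h/ stays [h].
/e/ — not in any rule's target class → [e].
/b/ meets the environment for rule 3 (word-finally) → [p].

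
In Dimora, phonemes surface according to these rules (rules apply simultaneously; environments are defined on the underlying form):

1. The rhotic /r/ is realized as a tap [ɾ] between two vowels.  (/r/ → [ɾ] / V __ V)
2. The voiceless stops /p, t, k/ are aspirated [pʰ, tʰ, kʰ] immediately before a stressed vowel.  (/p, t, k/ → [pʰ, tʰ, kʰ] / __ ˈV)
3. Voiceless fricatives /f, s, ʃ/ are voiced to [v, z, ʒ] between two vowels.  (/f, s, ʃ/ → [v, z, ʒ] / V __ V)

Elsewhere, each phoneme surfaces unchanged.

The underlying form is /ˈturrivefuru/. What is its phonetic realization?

[ˈtʰurrivevuɾu]

Rule 2 applies to /t/ (word-initial: immediately before a stressed vowel) → [tʰ].
/r/ (between /u/ and /r/) is in the target of rule 1 but the environment (between two vowels) is not met → [r].
/r/ (between /r/ and /i/) is in the target of rule 1 but the environment (between two vowels) is not met → [r].
/f/ — between /e/ and /u/, between two vowels — surfaces as [v] (rule 3).
Rule 1 applies to /r/ (between /u/ and /u/: between two vowels) → [ɾ].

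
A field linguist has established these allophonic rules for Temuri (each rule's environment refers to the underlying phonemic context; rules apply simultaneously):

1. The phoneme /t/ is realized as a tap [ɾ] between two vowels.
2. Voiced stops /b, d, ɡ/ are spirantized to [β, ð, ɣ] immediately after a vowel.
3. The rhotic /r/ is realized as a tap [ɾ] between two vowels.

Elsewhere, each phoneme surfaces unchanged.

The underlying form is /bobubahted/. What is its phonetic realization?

[boβuβahteð]

/b/ (word-initial) fails the environment for rule 2, so it stays [b].
/o/ (between /b/ and /b/) is unaffected → [o].
/b/ meets the environment for rule 2 (immediately after a vowel) → [β].
/u/ (between /b/ and /b/): no rule targets it → [u].
/b/ meets the environment for rule 2 (immediately after a vowel) → [β].
/a/ stays [a].
/h/ stays [h].
/t/ — between /h/ and /e/; rule 1 does not apply here → [t].
/e/ (between /t/ and /d/): no rule targets it → [e].
/d/ (word-final): immediately after a vowel, so rule 2 applies → [ð].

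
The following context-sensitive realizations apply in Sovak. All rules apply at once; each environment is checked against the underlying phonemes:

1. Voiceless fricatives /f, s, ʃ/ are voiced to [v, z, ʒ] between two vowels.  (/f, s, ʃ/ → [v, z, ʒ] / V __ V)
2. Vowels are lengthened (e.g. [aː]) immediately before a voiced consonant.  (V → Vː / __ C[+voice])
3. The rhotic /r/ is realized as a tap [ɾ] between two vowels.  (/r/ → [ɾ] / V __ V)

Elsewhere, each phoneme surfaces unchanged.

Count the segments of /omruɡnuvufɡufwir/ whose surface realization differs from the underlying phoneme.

Segments that undergo a rule: /o/ → [oː] (rule 2); /u/ → [uː] (rule 2); /u/ → [uː] (rule 2); /i/ → [iː] (rule 2).
All other segments surface unchanged.

4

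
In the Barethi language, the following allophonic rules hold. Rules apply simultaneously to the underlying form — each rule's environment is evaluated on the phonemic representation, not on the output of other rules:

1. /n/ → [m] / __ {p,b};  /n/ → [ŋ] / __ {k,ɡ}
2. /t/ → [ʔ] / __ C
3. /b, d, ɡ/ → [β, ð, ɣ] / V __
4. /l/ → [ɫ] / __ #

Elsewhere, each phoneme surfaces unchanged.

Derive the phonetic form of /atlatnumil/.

[aʔlaʔnumiɫ]

/a/ — not in any rule's target class → [a].
/t/ (between /a/ and /l/): immediately before a consonant, so rule 2 applies → [ʔ].
/l/ (between /t/ and /a/): rule 4 targets it, but not word-finally → unchanged [l].
/a/ — not in any rule's target class → [a].
/t/ (between /a/ and /n/) occurs immediately before a consonant → [ʔ] by rule 2.
/n/ (between /t/ and /u/) is in the target of rule 1 but the environment (before a labial or velar stop) is not met → [n].
/u/ — not in any rule's target class → [u].
/m/ (between /u/ and /i/) is unaffected → [m].
/i/ (between /m/ and /l/) is unaffected → [i].
Rule 4 applies to /l/ (word-final: word-finally) → [ɫ].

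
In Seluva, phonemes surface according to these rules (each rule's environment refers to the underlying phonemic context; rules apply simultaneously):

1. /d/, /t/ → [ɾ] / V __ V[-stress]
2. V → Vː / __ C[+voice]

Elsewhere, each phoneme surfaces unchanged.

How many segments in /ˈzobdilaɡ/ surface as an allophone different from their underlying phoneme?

3

Segments that undergo a rule: /o/ → [oː] (rule 2); /i/ → [iː] (rule 2); /a/ → [aː] (rule 2).
All other segments surface unchanged.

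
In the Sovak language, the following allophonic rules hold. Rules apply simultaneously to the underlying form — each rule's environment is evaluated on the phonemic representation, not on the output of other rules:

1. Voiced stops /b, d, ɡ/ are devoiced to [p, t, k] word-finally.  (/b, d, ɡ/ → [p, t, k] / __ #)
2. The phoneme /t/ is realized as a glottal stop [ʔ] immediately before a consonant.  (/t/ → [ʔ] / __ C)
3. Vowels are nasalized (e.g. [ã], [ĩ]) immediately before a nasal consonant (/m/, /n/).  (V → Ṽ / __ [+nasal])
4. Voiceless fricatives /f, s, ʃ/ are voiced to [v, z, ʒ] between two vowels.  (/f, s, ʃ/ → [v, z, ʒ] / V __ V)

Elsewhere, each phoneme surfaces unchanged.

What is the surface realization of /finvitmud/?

[fĩnviʔmut]

/f/ (word-initial) fails the environment for rule 4, so it stays [f].
/i/ (between /f/ and /n/): before a nasal consonant, so rule 3 applies → [ĩ].
/i/ (between /v/ and /t/) is in the target of rule 3 but the environment (before a nasal consonant) is not met → [i].
Rule 2 applies to /t/ (between /i/ and /m/: immediately before a consonant) → [ʔ].
/u/ (between /m/ and /d/) is in the target of rule 3 but the environment (before a nasal consonant) is not met → [u].
Rule 1 applies to /d/ (word-final: word-finally) → [t].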